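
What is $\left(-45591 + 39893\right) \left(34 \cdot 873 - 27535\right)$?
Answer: $-12233606$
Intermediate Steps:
$\left(-45591 + 39893\right) \left(34 \cdot 873 - 27535\right) = - 5698 \left(29682 - 27535\right) = \left(-5698\right) 2147 = -12233606$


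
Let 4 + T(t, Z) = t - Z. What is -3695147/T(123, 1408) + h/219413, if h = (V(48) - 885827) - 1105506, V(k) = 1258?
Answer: 808198082036/282823357 ≈ 2857.6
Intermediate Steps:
T(t, Z) = -4 + t - Z (T(t, Z) = -4 + (t - Z) = -4 + t - Z)
h = -1990075 (h = (1258 - 885827) - 1105506 = -884569 - 1105506 = -1990075)
-3695147/T(123, 1408) + h/219413 = -3695147/(-4 + 123 - 1*1408) - 1990075/219413 = -3695147/(-4 + 123 - 1408) - 1990075*1/219413 = -3695147/(-1289) - 1990075/219413 = -3695147*(-1/1289) - 1990075/219413 = 3695147/1289 - 1990075/219413 = 808198082036/282823357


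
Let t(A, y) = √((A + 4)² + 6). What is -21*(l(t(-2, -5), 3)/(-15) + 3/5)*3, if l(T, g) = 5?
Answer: -84/5 ≈ -16.800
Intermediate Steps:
t(A, y) = √(6 + (4 + A)²) (t(A, y) = √((4 + A)² + 6) = √(6 + (4 + A)²))
-21*(l(t(-2, -5), 3)/(-15) + 3/5)*3 = -21*(5/(-15) + 3/5)*3 = -21*(5*(-1/15) + 3*(⅕))*3 = -21*(-⅓ + ⅗)*3 = -21*4/15*3 = -28/5*3 = -84/5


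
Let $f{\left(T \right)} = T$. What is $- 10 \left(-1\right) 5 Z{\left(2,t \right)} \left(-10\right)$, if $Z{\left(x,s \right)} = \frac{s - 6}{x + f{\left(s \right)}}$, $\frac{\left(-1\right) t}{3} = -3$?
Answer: $- \frac{1500}{11} \approx -136.36$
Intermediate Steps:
$t = 9$ ($t = \left(-3\right) \left(-3\right) = 9$)
$Z{\left(x,s \right)} = \frac{-6 + s}{s + x}$ ($Z{\left(x,s \right)} = \frac{s - 6}{x + s} = \frac{s - 6}{s + x} = \frac{-6 + s}{s + x}$)
$- 10 \left(-1\right) 5 Z{\left(2,t \right)} \left(-10\right) = - 10 \left(-1\right) 5 \frac{-6 + 9}{9 + 2} \left(-10\right) = - 10 \left(- 5 \cdot \frac{1}{11} \cdot 3\right) \left(-10\right) = - 10 \left(\left(-5\right) \frac{3}{11}\right) \left(-10\right) = \left(-10\right) \left(- \frac{15}{11}\right) \left(-10\right) = \frac{150}{11} \left(-10\right) = - \frac{1500}{11}$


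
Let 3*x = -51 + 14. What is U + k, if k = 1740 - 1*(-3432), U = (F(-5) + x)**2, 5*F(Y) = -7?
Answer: 1206136/225 ≈ 5360.6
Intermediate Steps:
x = -37/3 (x = (-51 + 14)/3 = (1/3)*(-37) = -37/3 ≈ -12.333)
F(Y) = -7/5 (F(Y) = (1/5)*(-7) = -7/5)
U = 42436/225 (U = (-7/5 - 37/3)**2 = (-206/15)**2 = 42436/225 ≈ 188.60)
k = 5172 (k = 1740 + 3432 = 5172)
U + k = 42436/225 + 5172 = 1206136/225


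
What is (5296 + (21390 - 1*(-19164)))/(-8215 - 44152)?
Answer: -6550/7481 ≈ -0.87555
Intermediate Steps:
(5296 + (21390 - 1*(-19164)))/(-8215 - 44152) = (5296 + (21390 + 19164))/(-52367) = (5296 + 40554)*(-1/52367) = 45850*(-1/52367) = -6550/7481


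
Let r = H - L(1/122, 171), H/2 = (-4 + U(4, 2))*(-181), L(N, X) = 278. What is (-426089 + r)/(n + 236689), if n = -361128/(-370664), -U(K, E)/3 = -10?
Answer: -20190948407/10966556578 ≈ -1.8411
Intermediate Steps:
U(K, E) = 30 (U(K, E) = -3*(-10) = 30)
H = -9412 (H = 2*((-4 + 30)*(-181)) = 2*(26*(-181)) = 2*(-4706) = -9412)
n = 45141/46333 (n = -361128*(-1/370664) = 45141/46333 ≈ 0.97427)
r = -9690 (r = -9412 - 1*278 = -9412 - 278 = -9690)
(-426089 + r)/(n + 236689) = (-426089 - 9690)/(45141/46333 + 236689) = -435779/10966556578/46333 = -435779*46333/10966556578 = -20190948407/10966556578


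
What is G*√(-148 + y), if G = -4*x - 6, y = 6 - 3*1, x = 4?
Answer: -22*I*√145 ≈ -264.92*I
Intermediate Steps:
y = 3 (y = 6 - 3 = 3)
G = -22 (G = -4*4 - 6 = -16 - 6 = -22)
G*√(-148 + y) = -22*√(-148 + 3) = -22*I*√145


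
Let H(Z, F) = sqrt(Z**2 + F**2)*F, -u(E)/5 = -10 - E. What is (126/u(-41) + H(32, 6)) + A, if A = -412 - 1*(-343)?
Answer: -10821/155 + 12*sqrt(265) ≈ 125.53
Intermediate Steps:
u(E) = 50 + 5*E (u(E) = -5*(-10 - E) = 50 + 5*E)
A = -69 (A = -412 + 343 = -69)
H(Z, F) = F*sqrt(F**2 + Z**2) (H(Z, F) = sqrt(F**2 + Z**2)*F = F*sqrt(F**2 + Z**2))
(126/u(-41) + H(32, 6)) + A = (126/(50 + 5*(-41)) + 6*sqrt(6**2 + 32**2)) - 69 = (126/(50 - 205) + 6*sqrt(36 + 1024)) - 69 = (126/(-155) + 6*sqrt(1060)) - 69 = (126*(-1/155) + 6*(2*sqrt(265))) - 69 = (-126/155 + 12*sqrt(265)) - 69 = -10821/155 + 12*sqrt(265)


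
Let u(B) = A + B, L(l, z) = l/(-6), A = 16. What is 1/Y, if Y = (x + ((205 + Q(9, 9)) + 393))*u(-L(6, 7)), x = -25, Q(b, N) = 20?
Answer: 1/10081 ≈ 9.9197e-5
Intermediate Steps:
L(l, z) = -l/6 (L(l, z) = l*(-⅙) = -l/6)
u(B) = 16 + B
Y = 10081 (Y = (-25 + ((205 + 20) + 393))*(16 - (-1)*6/6) = (-25 + (225 + 393))*(16 - 1*(-1)) = (-25 + 618)*(16 + 1) = 593*17 = 10081)
1/Y = 1/10081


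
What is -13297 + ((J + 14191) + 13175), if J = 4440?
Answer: 18509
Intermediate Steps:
-13297 + ((J + 14191) + 13175) = -13297 + ((4440 + 14191) + 13175) = -13297 + (18631 + 13175) = -13297 + 31806 = 18509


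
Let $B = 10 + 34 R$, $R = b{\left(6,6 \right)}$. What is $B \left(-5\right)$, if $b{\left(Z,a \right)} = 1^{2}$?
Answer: $-220$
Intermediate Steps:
$b{\left(Z,a \right)} = 1$
$R = 1$
$B = 44$ ($B = 10 + 34 \cdot 1 = 10 + 34 = 44$)
$B \left(-5\right) = 44 \left(-5\right) = -220$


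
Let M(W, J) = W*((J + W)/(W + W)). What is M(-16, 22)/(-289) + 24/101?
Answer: 6633/29189 ≈ 0.22724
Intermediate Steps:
M(W, J) = J/2 + W/2 (M(W, J) = W*((J + W)/((2*W))) = W*((J + W)*(1/(2*W))) = W*((J + W)/(2*W)) = J/2 + W/2)
M(-16, 22)/(-289) + 24/101 = ((½)*22 + (½)*(-16))/(-289) + 24/101 = (11 - 8)*(-1/289) + 24*(1/101) = 3*(-1/289) + 24/101 = -3/289 + 24/101 = 6633/29189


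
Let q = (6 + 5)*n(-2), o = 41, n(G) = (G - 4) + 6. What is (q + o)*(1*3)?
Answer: 123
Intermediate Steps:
n(G) = 2 + G (n(G) = (-4 + G) + 6 = 2 + G)
q = 0 (q = (6 + 5)*(2 - 2) = 11*0 = 0)
(q + o)*(1*3) = (0 + 41)*(1*3) = 41*3 = 123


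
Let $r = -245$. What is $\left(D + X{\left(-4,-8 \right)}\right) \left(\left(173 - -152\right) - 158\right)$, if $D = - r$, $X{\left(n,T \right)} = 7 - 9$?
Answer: $40581$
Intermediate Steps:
$X{\left(n,T \right)} = -2$
$D = 245$ ($D = \left(-1\right) \left(-245\right) = 245$)
$\left(D + X{\left(-4,-8 \right)}\right) \left(\left(173 - -152\right) - 158\right) = \left(245 - 2\right) \left(\left(173 - -152\right) - 158\right) = 243 \left(\left(173 + 152\right) - 158\right) = 243 \left(325 - 158\right) = 243 \cdot 167 = 40581$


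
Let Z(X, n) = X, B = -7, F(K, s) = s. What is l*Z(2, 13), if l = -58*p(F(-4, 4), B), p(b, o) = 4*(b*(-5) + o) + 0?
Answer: 12528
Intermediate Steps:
p(b, o) = -20*b + 4*o (p(b, o) = 4*(-5*b + o) + 0 = 4*(o - 5*b) + 0 = (-20*b + 4*o) + 0 = -20*b + 4*o)
l = 6264 (l = -58*(-20*4 + 4*(-7)) = -58*(-80 - 28) = -58*(-108) = 6264)
l*Z(2, 13) = 6264*2 = 12528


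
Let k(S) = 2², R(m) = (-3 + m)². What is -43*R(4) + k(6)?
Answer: -39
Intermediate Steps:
k(S) = 4
-43*R(4) + k(6) = -43*(-3 + 4)² + 4 = -43*1² + 4 = -43*1 + 4 = -43 + 4 = -39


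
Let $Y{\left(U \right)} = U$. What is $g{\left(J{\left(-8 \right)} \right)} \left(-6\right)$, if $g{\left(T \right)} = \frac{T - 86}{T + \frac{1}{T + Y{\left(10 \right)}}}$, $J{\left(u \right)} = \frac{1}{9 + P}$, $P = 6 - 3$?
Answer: $\frac{748506}{265} \approx 2824.6$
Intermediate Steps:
$P = 3$ ($P = 6 - 3 = 3$)
$J{\left(u \right)} = \frac{1}{12}$ ($J{\left(u \right)} = \frac{1}{9 + 3} = \frac{1}{12}$)
$g{\left(T \right)} = \frac{-86 + T}{T + \frac{1}{10 + T}}$ ($g{\left(T \right)} = \frac{T - 86}{T + \frac{1}{T + 10}} = \frac{-86 + T}{T + \frac{1}{10 + T}}$)
$g{\left(J{\left(-8 \right)} \right)} \left(-6\right) = \frac{-860 + \left(\frac{1}{12}\right)^{2} - \frac{19}{3}}{1 + \left(\frac{1}{12}\right)^{2} + 10 \cdot \frac{1}{12}} \left(-6\right) = \frac{-860 + \frac{1}{144} - \frac{19}{3}}{1 + \frac{1}{144} + \frac{5}{6}} \left(-6\right) = \frac{1}{\frac{265}{144}} \left(- \frac{124751}{144}\right) \left(-6\right) = \frac{144}{265} \left(- \frac{124751}{144}\right) \left(-6\right) = \left(- \frac{124751}{265}\right) \left(-6\right) = \frac{748506}{265}$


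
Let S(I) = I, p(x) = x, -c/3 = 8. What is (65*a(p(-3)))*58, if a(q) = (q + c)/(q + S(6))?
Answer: -33930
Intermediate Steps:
c = -24 (c = -3*8 = -24)
a(q) = (-24 + q)/(6 + q) (a(q) = (q - 24)/(q + 6) = (-24 + q)/(6 + q))
(65*a(p(-3)))*58 = (65*((-24 - 3)/(6 - 3)))*58 = (65*(-27/3))*58 = (65*((⅓)*(-27)))*58 = (65*(-9))*58 = -585*58 = -33930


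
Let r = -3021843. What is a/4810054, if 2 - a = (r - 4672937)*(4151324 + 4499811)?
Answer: 33284290287651/2405027 ≈ 1.3839e+7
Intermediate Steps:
a = 66568580575302 (a = 2 - (-3021843 - 4672937)*(4151324 + 4499811) = 2 - (-7694780)*8651135 = 2 - 1*(-66568580575300) = 2 + 66568580575300 = 66568580575302)
a/4810054 = 66568580575302/4810054 = 66568580575302*(1/4810054) = 33284290287651/2405027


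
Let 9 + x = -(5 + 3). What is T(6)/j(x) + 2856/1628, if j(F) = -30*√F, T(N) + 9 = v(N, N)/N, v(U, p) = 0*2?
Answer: 714/407 - 3*I*√17/170 ≈ 1.7543 - 0.072761*I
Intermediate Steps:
v(U, p) = 0
T(N) = -9 (T(N) = -9 + 0/N = -9 + 0 = -9)
x = -17 (x = -9 - (5 + 3) = -9 - 1*8 = -9 - 8 = -17)
T(6)/j(x) + 2856/1628 = -9*I*√17/510 + 2856/1628 = -9*I*√17/510 + 2856*(1/1628) = -9*I*√17/510 + 714/407 = -3*I*√17/170 + 714/407 = 714/407 - 3*I*√17/170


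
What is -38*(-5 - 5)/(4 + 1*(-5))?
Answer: -380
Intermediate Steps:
-38*(-5 - 5)/(4 + 1*(-5)) = -(-380)/(4 - 5) = -(-380)/(-1) = -(-380)*(-1) = -38*10 = -380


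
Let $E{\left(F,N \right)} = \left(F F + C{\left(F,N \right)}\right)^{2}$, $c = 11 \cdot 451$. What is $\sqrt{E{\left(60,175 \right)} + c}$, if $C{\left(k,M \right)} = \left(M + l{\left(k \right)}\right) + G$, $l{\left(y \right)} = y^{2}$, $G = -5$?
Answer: $11 \sqrt{448941} \approx 7370.3$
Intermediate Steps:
$c = 4961$
$C{\left(k,M \right)} = -5 + M + k^{2}$ ($C{\left(k,M \right)} = \left(M + k^{2}\right) - 5 = -5 + M + k^{2}$)
$E{\left(F,N \right)} = \left(-5 + N + 2 F^{2}\right)^{2}$ ($E{\left(F,N \right)} = \left(F F + \left(-5 + N + F^{2}\right)\right)^{2} = \left(F^{2} + \left(-5 + N + F^{2}\right)\right)^{2} = \left(-5 + N + 2 F^{2}\right)^{2}$)
$\sqrt{E{\left(60,175 \right)} + c} = \sqrt{\left(-5 + 175 + 2 \cdot 60^{2}\right)^{2} + 4961} = \sqrt{\left(-5 + 175 + 2 \cdot 3600\right)^{2} + 4961} = \sqrt{\left(-5 + 175 + 7200\right)^{2} + 4961} = \sqrt{7370^{2} + 4961} = \sqrt{54316900 + 4961} = \sqrt{54321861} = 11 \sqrt{448941}$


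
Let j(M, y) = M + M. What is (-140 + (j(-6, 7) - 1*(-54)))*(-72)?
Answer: 7056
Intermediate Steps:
j(M, y) = 2*M
(-140 + (j(-6, 7) - 1*(-54)))*(-72) = (-140 + (2*(-6) - 1*(-54)))*(-72) = (-140 + (-12 + 54))*(-72) = (-140 + 42)*(-72) = -98*(-72) = 7056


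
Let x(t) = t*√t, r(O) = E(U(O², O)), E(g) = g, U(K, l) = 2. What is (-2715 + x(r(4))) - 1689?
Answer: -4404 + 2*√2 ≈ -4401.2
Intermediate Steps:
r(O) = 2
x(t) = t^(3/2)
(-2715 + x(r(4))) - 1689 = (-2715 + 2^(3/2)) - 1689 = (-2715 + 2*√2) - 1689 = -4404 + 2*√2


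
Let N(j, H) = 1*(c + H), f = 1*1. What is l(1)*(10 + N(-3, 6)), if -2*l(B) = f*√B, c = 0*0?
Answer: -8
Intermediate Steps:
f = 1
c = 0
N(j, H) = H (N(j, H) = 1*(0 + H) = 1*H = H)
l(B) = -√B/2
l(1)*(10 + N(-3, 6)) = (-√1/2)*(10 + 6) = -½*1*16 = -½*16 = -8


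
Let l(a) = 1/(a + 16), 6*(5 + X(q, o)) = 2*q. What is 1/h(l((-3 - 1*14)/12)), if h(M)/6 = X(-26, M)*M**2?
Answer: -30625/11808 ≈ -2.5936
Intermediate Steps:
X(q, o) = -5 + q/3 (X(q, o) = -5 + (2*q)/6 = -5 + q/3)
l(a) = 1/(16 + a)
h(M) = -82*M**2 (h(M) = 6*((-5 + (1/3)*(-26))*M**2) = 6*((-5 - 26/3)*M**2) = 6*(-41*M**2/3) = -82*M**2)
1/h(l((-3 - 1*14)/12)) = 1/(-82/(16 + (-3 - 1*14)/12)**2) = 1/(-82/(16 + (-3 - 14)*(1/12))**2) = 1/(-82/(16 - 17*1/12)**2) = 1/(-82/(16 - 17/12)**2) = 1/(-82*(1/(175/12))**2) = 1/(-82*(12/175)**2) = 1/(-82*144/30625) = 1/(-11808/30625) = -30625/11808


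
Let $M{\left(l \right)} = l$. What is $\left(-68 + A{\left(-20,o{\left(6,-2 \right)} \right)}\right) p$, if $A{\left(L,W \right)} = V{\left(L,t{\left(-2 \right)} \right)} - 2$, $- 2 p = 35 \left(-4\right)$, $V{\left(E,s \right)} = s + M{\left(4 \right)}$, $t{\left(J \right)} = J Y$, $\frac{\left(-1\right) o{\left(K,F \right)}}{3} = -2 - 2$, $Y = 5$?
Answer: $-5320$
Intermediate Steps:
$o{\left(K,F \right)} = 12$ ($o{\left(K,F \right)} = - 3 \left(-2 - 2\right) = \left(-3\right) \left(-4\right) = 12$)
$t{\left(J \right)} = 5 J$ ($t{\left(J \right)} = J 5 = 5 J$)
$V{\left(E,s \right)} = 4 + s$ ($V{\left(E,s \right)} = s + 4 = 4 + s$)
$p = 70$ ($p = - \frac{35 \left(-4\right)}{2} = \left(- \frac{1}{2}\right) \left(-140\right) = 70$)
$A{\left(L,W \right)} = -8$ ($A{\left(L,W \right)} = \left(4 + 5 \left(-2\right)\right) - 2 = \left(4 - 10\right) - 2 = -6 - 2 = -8$)
$\left(-68 + A{\left(-20,o{\left(6,-2 \right)} \right)}\right) p = \left(-68 - 8\right) 70 = \left(-76\right) 70 = -5320$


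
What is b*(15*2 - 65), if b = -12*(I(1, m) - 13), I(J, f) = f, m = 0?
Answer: -5460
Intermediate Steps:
b = 156 (b = -12*(0 - 13) = -12*(-13) = 156)
b*(15*2 - 65) = 156*(15*2 - 65) = 156*(30 - 65) = 156*(-35) = -5460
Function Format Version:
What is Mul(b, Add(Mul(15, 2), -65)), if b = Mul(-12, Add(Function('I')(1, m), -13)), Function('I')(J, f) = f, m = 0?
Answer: -5460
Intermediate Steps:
b = 156 (b = Mul(-12, Add(0, -13)) = Mul(-12, -13) = 156)
Mul(b, Add(Mul(15, 2), -65)) = Mul(156, Add(Mul(15, 2), -65)) = Mul(156, Add(30, -65)) = Mul(156, -35) = -5460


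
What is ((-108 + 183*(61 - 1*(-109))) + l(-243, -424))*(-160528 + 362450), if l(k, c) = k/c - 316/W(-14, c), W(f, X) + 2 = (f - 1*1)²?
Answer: 295939034577949/47276 ≈ 6.2598e+9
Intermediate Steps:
W(f, X) = -2 + (-1 + f)² (W(f, X) = -2 + (f - 1*1)² = -2 + (f - 1)² = -2 + (-1 + f)²)
l(k, c) = -316/223 + k/c (l(k, c) = k/c - 316/(-2 + (-1 - 14)²) = k/c - 316/(-2 + (-15)²) = k/c - 316/(-2 + 225) = k/c - 316/223 = -316/223 + k/c)
((-108 + 183*(61 - 1*(-109))) + l(-243, -424))*(-160528 + 362450) = ((-108 + 183*(61 - 1*(-109))) + (-316/223 - 243/(-424)))*(-160528 + 362450) = ((-108 + 183*(61 + 109)) + (-316/223 - 243*(-1/424)))*201922 = ((-108 + 183*170) + (-316/223 + 243/424))*201922 = ((-108 + 31110) - 79795/94552)*201922 = (31002 - 79795/94552)*201922 = (2931221309/94552)*201922 = 295939034577949/47276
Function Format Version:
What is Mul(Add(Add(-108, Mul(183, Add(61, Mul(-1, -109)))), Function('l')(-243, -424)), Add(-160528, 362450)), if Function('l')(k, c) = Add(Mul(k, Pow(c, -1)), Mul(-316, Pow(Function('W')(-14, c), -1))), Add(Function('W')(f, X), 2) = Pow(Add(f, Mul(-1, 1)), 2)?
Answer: Rational(295939034577949, 47276) ≈ 6.2598e+9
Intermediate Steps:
Function('W')(f, X) = Add(-2, Pow(Add(-1, f), 2)) (Function('W')(f, X) = Add(-2, Pow(Add(f, Mul(-1, 1)), 2)) = Add(-2, Pow(Add(f, -1), 2)) = Add(-2, Pow(Add(-1, f), 2)))
Function('l')(k, c) = Add(Rational(-316, 223), Mul(k, Pow(c, -1))) (Function('l')(k, c) = Add(Mul(k, Pow(c, -1)), Mul(-316, Pow(Add(-2, Pow(Add(-1, -14), 2)), -1))) = Add(Mul(k, Pow(c, -1)), Mul(-316, Pow(Add(-2, Pow(-15, 2)), -1))) = Add(Mul(k, Pow(c, -1)), Mul(-316, Pow(Add(-2, 225), -1))) = Add(Mul(k, Pow(c, -1)), Mul(-316, Pow(223, -1))) = Add(Mul(k, Pow(c, -1)), Mul(-316, Rational(1, 223))) = Add(Mul(k, Pow(c, -1)), Rational(-316, 223)) = Add(Rational(-316, 223), Mul(k, Pow(c, -1))))
Mul(Add(Add(-108, Mul(183, Add(61, Mul(-1, -109)))), Function('l')(-243, -424)), Add(-160528, 362450)) = Mul(Add(Add(-108, Mul(183, Add(61, Mul(-1, -109)))), Add(Rational(-316, 223), Mul(-243, Pow(-424, -1)))), Add(-160528, 362450)) = Mul(Add(Add(-108, Mul(183, Add(61, 109))), Add(Rational(-316, 223), Mul(-243, Rational(-1, 424)))), 201922) = Mul(Add(Add(-108, Mul(183, 170)), Add(Rational(-316, 223), Rational(243, 424))), 201922) = Mul(Add(Add(-108, 31110), Rational(-79795, 94552)), 201922) = Mul(Add(31002, Rational(-79795, 94552)), 201922) = Mul(Rational(2931221309, 94552), 201922) = Rational(295939034577949, 47276)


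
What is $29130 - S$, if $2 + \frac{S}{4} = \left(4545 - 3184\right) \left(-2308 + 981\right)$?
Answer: $7253326$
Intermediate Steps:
$S = -7224196$ ($S = -8 + 4 \left(4545 - 3184\right) \left(-2308 + 981\right) = -8 + 4 \cdot 1361 \left(-1327\right) = -8 + 4 \left(-1806047\right) = -8 - 7224188 = -7224196$)
$29130 - S = 29130 - -7224196 = 29130 + 7224196 = 7253326$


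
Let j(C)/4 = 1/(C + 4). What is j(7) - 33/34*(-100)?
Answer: 18218/187 ≈ 97.422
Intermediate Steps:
j(C) = 4/(4 + C) (j(C) = 4/(C + 4) = 4/(4 + C))
j(7) - 33/34*(-100) = 4/(4 + 7) - 33/34*(-100) = 4/11 - 33*1/34*(-100) = 4*(1/11) - 33/34*(-100) = 4/11 + 1650/17 = 18218/187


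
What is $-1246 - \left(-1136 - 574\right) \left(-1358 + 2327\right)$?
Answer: $1655744$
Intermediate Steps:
$-1246 - \left(-1136 - 574\right) \left(-1358 + 2327\right) = -1246 - \left(-1710\right) 969 = -1246 - -1656990 = -1246 + 1656990 = 1655744$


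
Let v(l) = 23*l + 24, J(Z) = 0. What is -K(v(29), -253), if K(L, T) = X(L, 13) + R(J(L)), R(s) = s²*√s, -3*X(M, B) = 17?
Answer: 17/3 ≈ 5.6667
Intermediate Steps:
X(M, B) = -17/3 (X(M, B) = -⅓*17 = -17/3)
R(s) = s^(5/2)
v(l) = 24 + 23*l
K(L, T) = -17/3 (K(L, T) = -17/3 + 0^(5/2) = -17/3 + 0 = -17/3)
-K(v(29), -253) = -1*(-17/3) = 17/3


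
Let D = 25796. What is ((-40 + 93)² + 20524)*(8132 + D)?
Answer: 791642024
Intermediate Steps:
((-40 + 93)² + 20524)*(8132 + D) = ((-40 + 93)² + 20524)*(8132 + 25796) = (53² + 20524)*33928 = (2809 + 20524)*33928 = 23333*33928 = 791642024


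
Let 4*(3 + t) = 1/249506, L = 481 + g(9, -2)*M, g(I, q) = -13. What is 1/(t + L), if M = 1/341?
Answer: 340326184/162662941981 ≈ 0.0020922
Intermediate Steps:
M = 1/341 ≈ 0.0029326
L = 164008/341 (L = 481 - 13*1/341 = 481 - 13/341 = 164008/341 ≈ 480.96)
t = -2994071/998024 (t = -3 + (1/4)/249506 = -3 + (1/4)*(1/249506) = -3 + 1/998024 = -2994071/998024 ≈ -3.0000)
1/(t + L) = 1/(-2994071/998024 + 164008/341) = 1/(162662941981/340326184) = 340326184/162662941981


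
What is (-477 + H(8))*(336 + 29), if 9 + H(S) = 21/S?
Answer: -1411455/8 ≈ -1.7643e+5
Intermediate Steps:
H(S) = -9 + 21/S
(-477 + H(8))*(336 + 29) = (-477 + (-9 + 21/8))*(336 + 29) = (-477 + (-9 + 21*(⅛)))*365 = (-477 + (-9 + 21/8))*365 = (-477 - 51/8)*365 = -3867/8*365 = -1411455/8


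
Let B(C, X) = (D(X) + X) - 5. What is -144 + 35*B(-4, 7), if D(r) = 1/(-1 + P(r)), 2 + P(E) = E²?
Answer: -3369/46 ≈ -73.239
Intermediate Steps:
P(E) = -2 + E²
D(r) = 1/(-3 + r²) (D(r) = 1/(-1 + (-2 + r²)) = 1/(-3 + r²))
B(C, X) = -5 + X + 1/(-3 + X²) (B(C, X) = (1/(-3 + X²) + X) - 5 = (X + 1/(-3 + X²)) - 5 = -5 + X + 1/(-3 + X²))
-144 + 35*B(-4, 7) = -144 + 35*((1 + (-5 + 7)*(-3 + 7²))/(-3 + 7²)) = -144 + 35*((1 + 2*(-3 + 49))/(-3 + 49)) = -144 + 35*((1 + 2*46)/46) = -144 + 35*((1 + 92)/46) = -144 + 35*((1/46)*93) = -144 + 35*(93/46) = -144 + 3255/46 = -3369/46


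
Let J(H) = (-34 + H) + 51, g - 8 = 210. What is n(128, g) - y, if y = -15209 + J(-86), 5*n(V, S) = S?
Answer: 76608/5 ≈ 15322.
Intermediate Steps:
g = 218 (g = 8 + 210 = 218)
n(V, S) = S/5
J(H) = 17 + H
y = -15278 (y = -15209 + (17 - 86) = -15209 - 69 = -15278)
n(128, g) - y = (⅕)*218 - 1*(-15278) = 218/5 + 15278 = 76608/5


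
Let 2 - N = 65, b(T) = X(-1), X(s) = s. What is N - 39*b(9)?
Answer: -24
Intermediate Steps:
b(T) = -1
N = -63 (N = 2 - 1*65 = 2 - 65 = -63)
N - 39*b(9) = -63 - 39*(-1) = -63 + 39 = -24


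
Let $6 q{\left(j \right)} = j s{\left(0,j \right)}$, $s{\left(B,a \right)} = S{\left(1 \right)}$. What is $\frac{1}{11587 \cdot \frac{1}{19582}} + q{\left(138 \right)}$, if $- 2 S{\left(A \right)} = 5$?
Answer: $- \frac{1293341}{23174} \approx -55.81$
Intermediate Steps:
$S{\left(A \right)} = - \frac{5}{2}$ ($S{\left(A \right)} = \left(- \frac{1}{2}\right) 5 = - \frac{5}{2}$)
$s{\left(B,a \right)} = - \frac{5}{2}$
$q{\left(j \right)} = - \frac{5 j}{12}$ ($q{\left(j \right)} = \frac{j \left(- \frac{5}{2}\right)}{6} = \frac{\left(- \frac{5}{2}\right) j}{6} = - \frac{5 j}{12}$)
$\frac{1}{11587 \cdot \frac{1}{19582}} + q{\left(138 \right)} = \frac{1}{11587 \cdot \frac{1}{19582}} - \frac{115}{2} = \frac{1}{\frac{11587}{19582}} - \frac{115}{2} = \frac{19582}{11587} - \frac{115}{2} = - \frac{1293341}{23174}$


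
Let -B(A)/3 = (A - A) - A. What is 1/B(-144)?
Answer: -1/432 ≈ -0.0023148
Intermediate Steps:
B(A) = 3*A (B(A) = -3*((A - A) - A) = -3*(0 - A) = -(-3)*A = 3*A)
1/B(-144) = 1/(3*(-144)) = 1/(-432) = -1/432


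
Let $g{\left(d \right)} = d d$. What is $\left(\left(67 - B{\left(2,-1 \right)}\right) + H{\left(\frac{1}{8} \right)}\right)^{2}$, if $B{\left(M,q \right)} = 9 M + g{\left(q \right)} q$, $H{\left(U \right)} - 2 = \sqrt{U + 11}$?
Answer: $\frac{\left(208 + \sqrt{178}\right)^{2}}{16} \approx 3062.0$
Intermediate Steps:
$g{\left(d \right)} = d^{2}$
$H{\left(U \right)} = 2 + \sqrt{11 + U}$ ($H{\left(U \right)} = 2 + \sqrt{U + 11} = 2 + \sqrt{11 + U}$)
$B{\left(M,q \right)} = q^{3} + 9 M$ ($B{\left(M,q \right)} = 9 M + q^{2} q = 9 M + q^{3} = q^{3} + 9 M$)
$\left(\left(67 - B{\left(2,-1 \right)}\right) + H{\left(\frac{1}{8} \right)}\right)^{2} = \left(\left(67 - \left(\left(-1\right)^{3} + 9 \cdot 2\right)\right) + \left(2 + \sqrt{11 + \frac{1}{8}}\right)\right)^{2} = \left(\left(67 - \left(-1 + 18\right)\right) + \left(2 + \sqrt{11 + \frac{1}{8}}\right)\right)^{2} = \left(\left(67 - 17\right) + \left(2 + \sqrt{\frac{89}{8}}\right)\right)^{2} = \left(\left(67 - 17\right) + \left(2 + \frac{\sqrt{178}}{4}\right)\right)^{2} = \left(50 + \left(2 + \frac{\sqrt{178}}{4}\right)\right)^{2} = \left(52 + \frac{\sqrt{178}}{4}\right)^{2}$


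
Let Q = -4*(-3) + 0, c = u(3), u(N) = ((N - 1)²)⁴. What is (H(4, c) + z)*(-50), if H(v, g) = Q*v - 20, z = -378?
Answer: 17500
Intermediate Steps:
u(N) = (-1 + N)⁸ (u(N) = ((-1 + N)²)⁴ = (-1 + N)⁸)
c = 256 (c = (-1 + 3)⁸ = 2⁸ = 256)
Q = 12 (Q = 12 + 0 = 12)
H(v, g) = -20 + 12*v (H(v, g) = 12*v - 20 = -20 + 12*v)
(H(4, c) + z)*(-50) = ((-20 + 12*4) - 378)*(-50) = ((-20 + 48) - 378)*(-50) = (28 - 378)*(-50) = -350*(-50) = 17500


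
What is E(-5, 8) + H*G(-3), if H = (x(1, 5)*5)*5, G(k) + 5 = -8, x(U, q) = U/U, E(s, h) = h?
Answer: -317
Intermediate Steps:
x(U, q) = 1
G(k) = -13 (G(k) = -5 - 8 = -13)
H = 25 (H = (1*5)*5 = 5*5 = 25)
E(-5, 8) + H*G(-3) = 8 + 25*(-13) = 8 - 325 = -317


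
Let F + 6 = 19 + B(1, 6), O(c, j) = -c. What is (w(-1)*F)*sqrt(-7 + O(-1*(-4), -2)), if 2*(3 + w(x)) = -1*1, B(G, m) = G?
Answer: -49*I*sqrt(11) ≈ -162.51*I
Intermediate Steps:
w(x) = -7/2 (w(x) = -3 + (-1*1)/2 = -3 + (1/2)*(-1) = -3 - 1/2 = -7/2)
F = 14 (F = -6 + (19 + 1) = -6 + 20 = 14)
(w(-1)*F)*sqrt(-7 + O(-1*(-4), -2)) = (-7/2*14)*sqrt(-7 - (-1)*(-4)) = -49*sqrt(-7 - 1*4) = -49*sqrt(-7 - 4) = -49*I*sqrt(11)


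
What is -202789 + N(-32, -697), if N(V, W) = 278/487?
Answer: -98757965/487 ≈ -2.0279e+5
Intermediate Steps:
N(V, W) = 278/487 (N(V, W) = 278*(1/487) = 278/487)
-202789 + N(-32, -697) = -202789 + 278/487 = -98757965/487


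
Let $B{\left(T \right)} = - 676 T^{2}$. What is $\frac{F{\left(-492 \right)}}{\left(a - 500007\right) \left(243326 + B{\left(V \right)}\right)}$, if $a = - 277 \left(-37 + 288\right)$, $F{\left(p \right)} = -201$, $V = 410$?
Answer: $- \frac{3}{963891871348} \approx -3.1124 \cdot 10^{-12}$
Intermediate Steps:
$a = -69527$ ($a = \left(-277\right) 251 = -69527$)
$\frac{F{\left(-492 \right)}}{\left(a - 500007\right) \left(243326 + B{\left(V \right)}\right)} = - \frac{201}{\left(-69527 - 500007\right) \left(243326 - 676 \cdot 410^{2}\right)} = - \frac{201}{\left(-569534\right) \left(243326 - 113635600\right)} = - \frac{201}{\left(-569534\right) \left(-113392274\right)} = - \frac{201}{64580755380316} = \left(-201\right) \frac{1}{64580755380316} = - \frac{3}{963891871348}$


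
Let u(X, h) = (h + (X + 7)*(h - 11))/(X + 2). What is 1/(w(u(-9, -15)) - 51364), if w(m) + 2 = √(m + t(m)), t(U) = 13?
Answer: -59927/3078210273 - √42/6156420546 ≈ -1.9469e-5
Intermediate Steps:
u(X, h) = (h + (-11 + h)*(7 + X))/(2 + X) (u(X, h) = (h + (7 + X)*(-11 + h))/(2 + X) = (h + (-11 + h)*(7 + X))/(2 + X))
w(m) = -2 + √(13 + m) (w(m) = -2 + √(m + 13) = -2 + √(13 + m))
1/(w(u(-9, -15)) - 51364) = 1/((-2 + √(13 + (-77 - 11*(-9) + 8*(-15) - 9*(-15))/(2 - 9))) - 51364) = 1/((-2 + √(13 + (-77 + 99 - 120 + 135)/(-7))) - 51364) = 1/((-2 + √(13 - ⅐*37)) - 51364) = 1/((-2 + √(13 - 37/7)) - 51364) = 1/((-2 + √(54/7)) - 51364) = 1/((-2 + 3*√42/7) - 51364) = 1/(-51366 + 3*√42/7)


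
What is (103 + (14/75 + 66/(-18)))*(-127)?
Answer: -315976/25 ≈ -12639.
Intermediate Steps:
(103 + (14/75 + 66/(-18)))*(-127) = (103 + (14*(1/75) + 66*(-1/18)))*(-127) = (103 + (14/75 - 11/3))*(-127) = (103 - 87/25)*(-127) = (2488/25)*(-127) = -315976/25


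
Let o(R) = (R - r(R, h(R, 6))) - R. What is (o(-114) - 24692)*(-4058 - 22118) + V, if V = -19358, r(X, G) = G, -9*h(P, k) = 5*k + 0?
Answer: 1938693542/3 ≈ 6.4623e+8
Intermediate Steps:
h(P, k) = -5*k/9 (h(P, k) = -(5*k + 0)/9 = -5*k/9)
o(R) = 10/3 (o(R) = (R - (-5)*6/9) - R = (R - 1*(-10/3)) - R = (R + 10/3) - R = (10/3 + R) - R = 10/3)
(o(-114) - 24692)*(-4058 - 22118) + V = (10/3 - 24692)*(-4058 - 22118) - 19358 = -74066/3*(-26176) - 19358 = 1938751616/3 - 19358 = 1938693542/3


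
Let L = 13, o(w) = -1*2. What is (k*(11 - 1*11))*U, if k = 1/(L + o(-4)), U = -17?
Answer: 0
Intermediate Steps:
o(w) = -2
k = 1/11 (k = 1/(13 - 2) = 1/11 ≈ 0.090909)
(k*(11 - 1*11))*U = ((11 - 1*11)/11)*(-17) = ((11 - 11)/11)*(-17) = ((1/11)*0)*(-17) = 0*(-17) = 0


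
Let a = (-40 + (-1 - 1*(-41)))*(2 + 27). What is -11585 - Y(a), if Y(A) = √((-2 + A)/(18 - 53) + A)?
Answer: -11585 - √70/35 ≈ -11585.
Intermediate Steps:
a = 0 (a = (-40 + (-1 + 41))*29 = (-40 + 40)*29 = 0*29 = 0)
Y(A) = √(2/35 + 34*A/35) (Y(A) = √((-2 + A)/(-35) + A) = √((-2 + A)*(-1/35) + A) = √((2/35 - A/35) + A) = √(2/35 + 34*A/35))
-11585 - Y(a) = -11585 - √(70 + 1190*0)/35 = -11585 - √(70 + 0)/35 = -11585 - √70/35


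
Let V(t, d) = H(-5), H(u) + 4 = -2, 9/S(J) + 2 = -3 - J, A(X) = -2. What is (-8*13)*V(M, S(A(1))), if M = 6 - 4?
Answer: 624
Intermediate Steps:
S(J) = 9/(-5 - J) (S(J) = 9/(-2 + (-3 - J)) = 9/(-5 - J))
M = 2
H(u) = -6 (H(u) = -4 - 2 = -6)
V(t, d) = -6
(-8*13)*V(M, S(A(1))) = -8*13*(-6) = -104*(-6) = 624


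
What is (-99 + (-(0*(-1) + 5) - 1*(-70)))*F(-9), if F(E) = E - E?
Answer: 0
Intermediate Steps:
F(E) = 0
(-99 + (-(0*(-1) + 5) - 1*(-70)))*F(-9) = (-99 + (-(0*(-1) + 5) - 1*(-70)))*0 = (-99 + (-(0 + 5) + 70))*0 = (-99 + (-1*5 + 70))*0 = (-99 + (-5 + 70))*0 = (-99 + 65)*0 = -34*0 = 0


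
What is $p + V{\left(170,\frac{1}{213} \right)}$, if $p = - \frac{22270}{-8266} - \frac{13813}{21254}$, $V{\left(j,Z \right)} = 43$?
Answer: $\frac{3956813787}{87842782} \approx 45.044$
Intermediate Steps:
$p = \frac{179574161}{87842782}$ ($p = \left(-22270\right) \left(- \frac{1}{8266}\right) - \frac{13813}{21254} = \frac{11135}{4133} - \frac{13813}{21254} = \frac{179574161}{87842782} \approx 2.0443$)
$p + V{\left(170,\frac{1}{213} \right)} = \frac{179574161}{87842782} + 43 = \frac{3956813787}{87842782}$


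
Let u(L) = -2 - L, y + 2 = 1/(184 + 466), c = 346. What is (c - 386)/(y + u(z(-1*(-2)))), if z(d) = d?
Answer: 26000/3899 ≈ 6.6684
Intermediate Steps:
y = -1299/650 (y = -2 + 1/(184 + 466) = -2 + 1/650 = -1299/650 ≈ -1.9985)
(c - 386)/(y + u(z(-1*(-2)))) = (346 - 386)/(-1299/650 + (-2 - (-1)*(-2))) = -40/(-1299/650 + (-2 - 1*2)) = -40/(-1299/650 + (-2 - 2)) = -40/(-1299/650 - 4) = -40/(-3899/650) = -40*(-650/3899) = 26000/3899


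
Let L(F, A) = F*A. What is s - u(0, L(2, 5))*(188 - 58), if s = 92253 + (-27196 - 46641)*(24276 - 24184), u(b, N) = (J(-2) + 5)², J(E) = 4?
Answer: -6711281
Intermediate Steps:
L(F, A) = A*F
u(b, N) = 81 (u(b, N) = (4 + 5)² = 9² = 81)
s = -6700751 (s = 92253 - 73837*92 = 92253 - 6793004 = -6700751)
s - u(0, L(2, 5))*(188 - 58) = -6700751 - 81*(188 - 58) = -6700751 - 81*130 = -6700751 - 1*10530 = -6700751 - 10530 = -6711281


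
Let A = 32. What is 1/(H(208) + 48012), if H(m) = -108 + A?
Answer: 1/47936 ≈ 2.0861e-5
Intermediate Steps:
H(m) = -76 (H(m) = -108 + 32 = -76)
1/(H(208) + 48012) = 1/(-76 + 48012) = 1/47936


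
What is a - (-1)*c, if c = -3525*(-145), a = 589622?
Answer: 1100747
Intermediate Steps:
c = 511125
a - (-1)*c = 589622 - (-1)*511125 = 589622 - 1*(-511125) = 589622 + 511125 = 1100747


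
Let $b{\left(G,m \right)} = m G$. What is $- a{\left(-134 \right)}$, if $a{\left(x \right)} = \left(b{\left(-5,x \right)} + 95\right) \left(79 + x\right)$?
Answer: $42075$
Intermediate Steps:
$b{\left(G,m \right)} = G m$
$a{\left(x \right)} = \left(79 + x\right) \left(95 - 5 x\right)$ ($a{\left(x \right)} = \left(- 5 x + 95\right) \left(79 + x\right) = \left(95 - 5 x\right) \left(79 + x\right) = \left(79 + x\right) \left(95 - 5 x\right)$)
$- a{\left(-134 \right)} = - (7505 - -40200 - 5 \left(-134\right)^{2}) = - (7505 + 40200 - 89780) = \left(-1\right) \left(-42075\right) = 42075$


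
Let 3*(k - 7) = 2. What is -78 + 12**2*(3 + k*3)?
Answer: 3666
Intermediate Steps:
k = 23/3 (k = 7 + (1/3)*2 = 7 + 2/3 = 23/3 ≈ 7.6667)
-78 + 12**2*(3 + k*3) = -78 + 12**2*(3 + (23/3)*3) = -78 + 144*(3 + 23) = -78 + 144*26 = -78 + 3744 = 3666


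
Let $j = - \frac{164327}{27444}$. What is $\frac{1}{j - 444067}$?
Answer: $- \frac{27444}{12187139075} \approx -2.2519 \cdot 10^{-6}$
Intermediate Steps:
$j = - \frac{164327}{27444}$ ($j = \left(-164327\right) \frac{1}{27444} = - \frac{164327}{27444} \approx -5.9877$)
$\frac{1}{j - 444067} = \frac{1}{- \frac{164327}{27444} - 444067} = \frac{1}{- \frac{12187139075}{27444}} = - \frac{27444}{12187139075}$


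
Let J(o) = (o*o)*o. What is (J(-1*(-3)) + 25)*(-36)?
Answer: -1872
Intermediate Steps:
J(o) = o³ (J(o) = o²*o = o³)
(J(-1*(-3)) + 25)*(-36) = ((-1*(-3))³ + 25)*(-36) = (3³ + 25)*(-36) = (27 + 25)*(-36) = 52*(-36) = -1872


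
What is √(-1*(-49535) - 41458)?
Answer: √8077 ≈ 89.872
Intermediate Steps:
√(-1*(-49535) - 41458) = √(49535 - 41458) = √8077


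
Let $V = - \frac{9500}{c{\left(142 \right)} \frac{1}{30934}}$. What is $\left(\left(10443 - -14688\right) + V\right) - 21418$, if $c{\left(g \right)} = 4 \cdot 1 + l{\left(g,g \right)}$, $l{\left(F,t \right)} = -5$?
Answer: $293876713$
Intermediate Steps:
$c{\left(g \right)} = -1$ ($c{\left(g \right)} = 4 \cdot 1 - 5 = 4 - 5 = -1$)
$V = 293873000$ ($V = - \frac{9500}{\left(-1\right) \frac{1}{30934}} = - \frac{9500}{- \frac{1}{30934}} = \left(-9500\right) \left(-30934\right) = 293873000$)
$\left(\left(10443 - -14688\right) + V\right) - 21418 = \left(\left(10443 - -14688\right) + 293873000\right) - 21418 = \left(\left(10443 + 14688\right) + 293873000\right) - 21418 = \left(25131 + 293873000\right) - 21418 = 293898131 - 21418 = 293876713$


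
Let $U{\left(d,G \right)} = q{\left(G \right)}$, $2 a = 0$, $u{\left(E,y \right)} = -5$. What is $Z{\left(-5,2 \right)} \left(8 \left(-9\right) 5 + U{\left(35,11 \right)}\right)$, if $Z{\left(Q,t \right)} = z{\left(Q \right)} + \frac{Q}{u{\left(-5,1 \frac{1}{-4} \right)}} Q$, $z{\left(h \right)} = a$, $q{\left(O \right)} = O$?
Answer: $1745$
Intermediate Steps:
$a = 0$ ($a = \frac{1}{2} \cdot 0 = 0$)
$z{\left(h \right)} = 0$
$U{\left(d,G \right)} = G$
$Z{\left(Q,t \right)} = - \frac{Q^{2}}{5}$ ($Z{\left(Q,t \right)} = 0 + \frac{Q}{-5} Q = 0 + Q \left(- \frac{1}{5}\right) Q = 0 + - \frac{Q}{5} Q = 0 - \frac{Q^{2}}{5} = - \frac{Q^{2}}{5}$)
$Z{\left(-5,2 \right)} \left(8 \left(-9\right) 5 + U{\left(35,11 \right)}\right) = - \frac{\left(-5\right)^{2}}{5} \left(8 \left(-9\right) 5 + 11\right) = \left(- \frac{1}{5}\right) 25 \left(\left(-72\right) 5 + 11\right) = - 5 \left(-360 + 11\right) = \left(-5\right) \left(-349\right) = 1745$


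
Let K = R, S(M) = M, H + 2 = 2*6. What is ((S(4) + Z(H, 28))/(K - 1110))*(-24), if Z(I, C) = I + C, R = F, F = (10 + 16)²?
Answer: 72/31 ≈ 2.3226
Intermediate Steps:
H = 10 (H = -2 + 2*6 = -2 + 12 = 10)
F = 676 (F = 26² = 676)
R = 676
K = 676
Z(I, C) = C + I
((S(4) + Z(H, 28))/(K - 1110))*(-24) = ((4 + (28 + 10))/(676 - 1110))*(-24) = ((4 + 38)/(-434))*(-24) = (42*(-1/434))*(-24) = -3/31*(-24) = 72/31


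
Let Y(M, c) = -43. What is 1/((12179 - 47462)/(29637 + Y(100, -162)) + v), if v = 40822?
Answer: 29594/1208050985 ≈ 2.4497e-5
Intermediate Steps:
1/((12179 - 47462)/(29637 + Y(100, -162)) + v) = 1/((12179 - 47462)/(29637 - 43) + 40822) = 1/(-35283/29594 + 40822) = 1/(1208050985/29594) = 29594/1208050985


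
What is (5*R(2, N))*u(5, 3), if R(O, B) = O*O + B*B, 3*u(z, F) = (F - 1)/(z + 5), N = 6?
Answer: 40/3 ≈ 13.333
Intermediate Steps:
u(z, F) = (-1 + F)/(3*(5 + z)) (u(z, F) = ((F - 1)/(z + 5))/3 = ((-1 + F)/(5 + z))/3 = (-1 + F)/(3*(5 + z)))
R(O, B) = B² + O² (R(O, B) = O² + B² = B² + O²)
(5*R(2, N))*u(5, 3) = (5*(6² + 2²))*((-1 + 3)/(3*(5 + 5))) = (5*(36 + 4))*((⅓)*2/10) = (5*40)*((⅓)*(⅒)*2) = 200*(1/15) = 40/3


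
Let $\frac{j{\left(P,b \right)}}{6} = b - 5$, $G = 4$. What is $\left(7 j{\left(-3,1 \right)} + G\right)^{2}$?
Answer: $26896$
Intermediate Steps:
$j{\left(P,b \right)} = -30 + 6 b$ ($j{\left(P,b \right)} = 6 \left(b - 5\right) = 6 \left(-5 + b\right) = -30 + 6 b$)
$\left(7 j{\left(-3,1 \right)} + G\right)^{2} = \left(7 \left(-30 + 6 \cdot 1\right) + 4\right)^{2} = \left(7 \left(-30 + 6\right) + 4\right)^{2} = \left(7 \left(-24\right) + 4\right)^{2} = \left(-168 + 4\right)^{2} = \left(-164\right)^{2} = 26896$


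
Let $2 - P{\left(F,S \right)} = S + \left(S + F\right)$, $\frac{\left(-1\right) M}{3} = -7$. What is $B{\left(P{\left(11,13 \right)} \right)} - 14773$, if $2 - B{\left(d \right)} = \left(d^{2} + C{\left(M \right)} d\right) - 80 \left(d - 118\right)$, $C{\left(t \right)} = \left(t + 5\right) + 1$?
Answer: $-27291$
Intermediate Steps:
$M = 21$ ($M = \left(-3\right) \left(-7\right) = 21$)
$C{\left(t \right)} = 6 + t$ ($C{\left(t \right)} = \left(5 + t\right) + 1 = 6 + t$)
$P{\left(F,S \right)} = 2 - F - 2 S$ ($P{\left(F,S \right)} = 2 - \left(S + \left(S + F\right)\right) = 2 - \left(S + \left(F + S\right)\right) = 2 - \left(F + 2 S\right) = 2 - F - 2 S$)
$B{\left(d \right)} = -9438 - d^{2} + 53 d$ ($B{\left(d \right)} = 2 - \left(\left(d^{2} + \left(6 + 21\right) d\right) - 80 \left(d - 118\right)\right) = 2 - \left(\left(d^{2} + 27 d\right) - 80 \left(-118 + d\right)\right) = 2 - \left(\left(d^{2} + 27 d\right) - \left(-9440 + 80 d\right)\right) = 2 - \left(9440 + d^{2} - 53 d\right) = -9438 - d^{2} + 53 d$)
$B{\left(P{\left(11,13 \right)} \right)} - 14773 = \left(-9438 - \left(2 - 11 - 26\right)^{2} + 53 \left(2 - 11 - 26\right)\right) - 14773 = \left(-9438 - \left(-35\right)^{2} + 53 \left(-35\right)\right) - 14773 = \left(-9438 - 1225 - 1855\right) - 14773 = -12518 - 14773 = -27291$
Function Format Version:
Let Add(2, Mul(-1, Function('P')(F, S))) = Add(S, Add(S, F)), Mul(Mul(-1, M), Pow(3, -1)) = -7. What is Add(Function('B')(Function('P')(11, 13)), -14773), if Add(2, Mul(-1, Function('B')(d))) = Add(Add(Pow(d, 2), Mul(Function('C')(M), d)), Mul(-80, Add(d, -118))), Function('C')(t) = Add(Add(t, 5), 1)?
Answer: -27291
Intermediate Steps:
M = 21 (M = Mul(-3, -7) = 21)
Function('C')(t) = Add(6, t) (Function('C')(t) = Add(Add(5, t), 1) = Add(6, t))
Function('P')(F, S) = Add(2, Mul(-1, F), Mul(-2, S)) (Function('P')(F, S) = Add(2, Mul(-1, Add(S, Add(S, F)))) = Add(2, Mul(-1, Add(S, Add(F, S)))) = Add(2, Mul(-1, Add(F, Mul(2, S)))) = Add(2, Add(Mul(-1, F), Mul(-2, S))) = Add(2, Mul(-1, F), Mul(-2, S)))
Function('B')(d) = Add(-9438, Mul(-1, Pow(d, 2)), Mul(53, d)) (Function('B')(d) = Add(2, Mul(-1, Add(Add(Pow(d, 2), Mul(Add(6, 21), d)), Mul(-80, Add(d, -118))))) = Add(2, Mul(-1, Add(Add(Pow(d, 2), Mul(27, d)), Mul(-80, Add(-118, d))))) = Add(2, Mul(-1, Add(Add(Pow(d, 2), Mul(27, d)), Add(9440, Mul(-80, d))))) = Add(2, Mul(-1, Add(9440, Pow(d, 2), Mul(-53, d)))) = Add(2, Add(-9440, Mul(-1, Pow(d, 2)), Mul(53, d))) = Add(-9438, Mul(-1, Pow(d, 2)), Mul(53, d)))
Add(Function('B')(Function('P')(11, 13)), -14773) = Add(Add(-9438, Mul(-1, Pow(Add(2, Mul(-1, 11), Mul(-2, 13)), 2)), Mul(53, Add(2, Mul(-1, 11), Mul(-2, 13)))), -14773) = Add(Add(-9438, Mul(-1, Pow(Add(2, -11, -26), 2)), Mul(53, Add(2, -11, -26))), -14773) = Add(Add(-9438, Mul(-1, Pow(-35, 2)), Mul(53, -35)), -14773) = Add(Add(-9438, Mul(-1, 1225), -1855), -14773) = Add(Add(-9438, -1225, -1855), -14773) = Add(-12518, -14773) = -27291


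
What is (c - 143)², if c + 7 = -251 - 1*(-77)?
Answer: 104976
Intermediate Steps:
c = -181 (c = -7 + (-251 - 1*(-77)) = -7 + (-251 + 77) = -7 - 174 = -181)
(c - 143)² = (-181 - 143)² = (-324)² = 104976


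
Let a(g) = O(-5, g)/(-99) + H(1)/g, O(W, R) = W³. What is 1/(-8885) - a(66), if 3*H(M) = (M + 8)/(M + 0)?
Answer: -2301413/1759230 ≈ -1.3082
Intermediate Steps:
H(M) = (8 + M)/(3*M) (H(M) = ((M + 8)/(M + 0))/3 = ((8 + M)/M)/3 = (8 + M)/(3*M))
a(g) = 125/99 + 3/g (a(g) = (-5)³/(-99) + ((⅓)*(8 + 1)/1)/g = -125*(-1/99) + ((⅓)*1*9)/g = 125/99 + 3/g)
1/(-8885) - a(66) = 1/(-8885) - (125/99 + 3/66) = -1/8885 - (125/99 + 3*(1/66)) = -1/8885 - (125/99 + 1/22) = -1/8885 - 1*259/198 = -1/8885 - 259/198 = -2301413/1759230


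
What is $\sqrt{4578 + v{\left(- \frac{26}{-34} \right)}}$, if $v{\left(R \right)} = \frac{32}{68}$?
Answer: $\frac{\sqrt{1323178}}{17} \approx 67.664$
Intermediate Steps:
$v{\left(R \right)} = \frac{8}{17}$ ($v{\left(R \right)} = 32 \cdot \frac{1}{68} = \frac{8}{17}$)
$\sqrt{4578 + v{\left(- \frac{26}{-34} \right)}} = \sqrt{4578 + \frac{8}{17}} = \sqrt{\frac{77834}{17}} = \frac{\sqrt{1323178}}{17}$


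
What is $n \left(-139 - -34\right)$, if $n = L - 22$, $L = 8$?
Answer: $1470$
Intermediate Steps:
$n = -14$ ($n = 8 - 22 = -14$)
$n \left(-139 - -34\right) = - 14 \left(-139 - -34\right) = - 14 \left(-139 + 34\right) = \left(-14\right) \left(-105\right) = 1470$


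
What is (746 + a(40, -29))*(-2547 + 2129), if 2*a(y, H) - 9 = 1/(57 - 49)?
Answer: -2509881/8 ≈ -3.1374e+5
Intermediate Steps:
a(y, H) = 73/16 (a(y, H) = 9/2 + 1/(2*(57 - 49)) = 9/2 + (½)/8 = 9/2 + (½)*(⅛) = 9/2 + 1/16 = 73/16)
(746 + a(40, -29))*(-2547 + 2129) = (746 + 73/16)*(-2547 + 2129) = (12009/16)*(-418) = -2509881/8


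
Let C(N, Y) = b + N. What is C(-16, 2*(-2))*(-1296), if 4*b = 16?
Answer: 15552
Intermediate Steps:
b = 4 (b = (¼)*16 = 4)
C(N, Y) = 4 + N
C(-16, 2*(-2))*(-1296) = (4 - 16)*(-1296) = -12*(-1296) = 15552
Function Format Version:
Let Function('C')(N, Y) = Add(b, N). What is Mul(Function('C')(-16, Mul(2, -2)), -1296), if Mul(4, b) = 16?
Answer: 15552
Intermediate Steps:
b = 4 (b = Mul(Rational(1, 4), 16) = 4)
Function('C')(N, Y) = Add(4, N)
Mul(Function('C')(-16, Mul(2, -2)), -1296) = Mul(Add(4, -16), -1296) = Mul(-12, -1296) = 15552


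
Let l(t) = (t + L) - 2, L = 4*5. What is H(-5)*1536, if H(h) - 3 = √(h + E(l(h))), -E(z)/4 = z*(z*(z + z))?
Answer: 4608 + 1536*I*√17581 ≈ 4608.0 + 2.0366e+5*I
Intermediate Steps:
L = 20
l(t) = 18 + t (l(t) = (t + 20) - 2 = (20 + t) - 2 = 18 + t)
E(z) = -8*z³ (E(z) = -4*z*z*(z + z) = -4*z*z*(2*z) = -4*z*2*z² = -8*z³)
H(h) = 3 + √(h - 8*(18 + h)³)
H(-5)*1536 = (3 + √(-5 - 8*(18 - 5)³))*1536 = (3 + √(-5 - 8*13³))*1536 = (3 + √(-5 - 8*2197))*1536 = (3 + √(-5 - 17576))*1536 = (3 + √(-17581))*1536 = (3 + I*√17581)*1536 = 4608 + 1536*I*√17581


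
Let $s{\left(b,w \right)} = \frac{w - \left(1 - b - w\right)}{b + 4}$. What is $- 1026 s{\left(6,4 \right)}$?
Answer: $- \frac{6669}{5} \approx -1333.8$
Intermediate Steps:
$s{\left(b,w \right)} = \frac{-1 + b + 2 w}{4 + b}$ ($s{\left(b,w \right)} = \frac{w + \left(-1 + b + w\right)}{4 + b} = \frac{-1 + b + 2 w}{4 + b}$)
$- 1026 s{\left(6,4 \right)} = - 1026 \frac{-1 + 6 + 2 \cdot 4}{4 + 6} = - 1026 \frac{-1 + 6 + 8}{10} = - 1026 \cdot \frac{1}{10} \cdot 13 = \left(-1026\right) \frac{13}{10} = - \frac{6669}{5}$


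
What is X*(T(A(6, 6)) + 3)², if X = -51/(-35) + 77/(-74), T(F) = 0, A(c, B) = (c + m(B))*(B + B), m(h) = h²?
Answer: 9711/2590 ≈ 3.7494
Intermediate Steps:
A(c, B) = 2*B*(c + B²) (A(c, B) = (c + B²)*(B + B) = (c + B²)*(2*B) = 2*B*(c + B²))
X = 1079/2590 (X = -51*(-1/35) + 77*(-1/74) = 51/35 - 77/74 = 1079/2590 ≈ 0.41660)
X*(T(A(6, 6)) + 3)² = 1079*(0 + 3)²/2590 = (1079/2590)*3² = (1079/2590)*9 = 9711/2590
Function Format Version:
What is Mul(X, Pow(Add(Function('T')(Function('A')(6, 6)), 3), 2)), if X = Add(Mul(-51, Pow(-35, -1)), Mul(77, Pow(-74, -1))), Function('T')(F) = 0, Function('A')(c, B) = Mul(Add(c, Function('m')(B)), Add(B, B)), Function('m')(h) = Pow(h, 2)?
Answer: Rational(9711, 2590) ≈ 3.7494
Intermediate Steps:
Function('A')(c, B) = Mul(2, B, Add(c, Pow(B, 2))) (Function('A')(c, B) = Mul(Add(c, Pow(B, 2)), Add(B, B)) = Mul(Add(c, Pow(B, 2)), Mul(2, B)) = Mul(2, B, Add(c, Pow(B, 2))))
X = Rational(1079, 2590) (X = Add(Mul(-51, Rational(-1, 35)), Mul(77, Rational(-1, 74))) = Add(Rational(51, 35), Rational(-77, 74)) = Rational(1079, 2590) ≈ 0.41660)
Mul(X, Pow(Add(Function('T')(Function('A')(6, 6)), 3), 2)) = Mul(Rational(1079, 2590), Pow(Add(0, 3), 2)) = Mul(Rational(1079, 2590), Pow(3, 2)) = Mul(Rational(1079, 2590), 9) = Rational(9711, 2590)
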